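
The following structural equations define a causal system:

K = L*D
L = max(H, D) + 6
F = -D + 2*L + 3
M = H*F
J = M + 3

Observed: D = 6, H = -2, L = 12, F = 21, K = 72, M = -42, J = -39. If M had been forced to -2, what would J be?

Intervening sets M = -2 and removes its equation (M = H*F).
J = M + 3  [with M=-2]  = 1

1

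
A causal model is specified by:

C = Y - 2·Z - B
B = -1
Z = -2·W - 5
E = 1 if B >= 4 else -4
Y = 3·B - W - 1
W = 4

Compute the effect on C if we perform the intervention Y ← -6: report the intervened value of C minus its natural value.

2

Intervening sets Y = -6 and removes its equation (Y = 3·B - W - 1).
Z = -2·W - 5  [with W=4]  = -13
C = Y - 2·Z - B  [with Y=-6, Z=-13, B=-1]  = 21
Without intervention: Z = -2·W - 5  [with W=4]  = -13; Y = 3·B - W - 1  [with B=-1, W=4]  = -8; C = Y - 2·Z - B  [with Y=-8, Z=-13, B=-1]  = 19.
Change = 21 − 19 = 2.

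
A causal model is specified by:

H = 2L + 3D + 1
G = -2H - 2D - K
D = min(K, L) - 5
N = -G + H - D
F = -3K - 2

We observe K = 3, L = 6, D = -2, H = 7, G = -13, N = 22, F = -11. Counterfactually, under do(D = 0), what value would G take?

-29

do(D=0) replaces the equation D = min(K, L) - 5 with the constant D = 0.
H = 2L + 3D + 1  [with L=6, D=0]  = 13
G = -2H - 2D - K  [with H=13, D=0, K=3]  = -29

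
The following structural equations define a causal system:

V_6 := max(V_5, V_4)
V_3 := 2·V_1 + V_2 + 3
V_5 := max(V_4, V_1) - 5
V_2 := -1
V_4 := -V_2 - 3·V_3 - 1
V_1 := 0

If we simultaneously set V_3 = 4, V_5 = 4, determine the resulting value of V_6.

Setting V_3 = 4, V_5 = 4 by intervention discards those variables' equations.
V_4 = -V_2 - 3·V_3 - 1  [with V_2=-1, V_3=4]  = -12
V_6 = max(V_5, V_4)  [with V_5=4, V_4=-12]  = 4

4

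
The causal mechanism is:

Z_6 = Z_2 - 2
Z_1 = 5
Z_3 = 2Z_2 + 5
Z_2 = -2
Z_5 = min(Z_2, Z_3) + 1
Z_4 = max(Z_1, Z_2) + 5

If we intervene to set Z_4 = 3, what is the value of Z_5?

Intervening sets Z_4 = 3 and removes its equation (Z_4 = max(Z_1, Z_2) + 5).
No directed path runs from Z_4 to Z_5, so Z_5 keeps its natural value.
Z_3 = 2Z_2 + 5  [with Z_2=-2]  = 1
Z_5 = min(Z_2, Z_3) + 1  [with Z_2=-2, Z_3=1]  = -1

-1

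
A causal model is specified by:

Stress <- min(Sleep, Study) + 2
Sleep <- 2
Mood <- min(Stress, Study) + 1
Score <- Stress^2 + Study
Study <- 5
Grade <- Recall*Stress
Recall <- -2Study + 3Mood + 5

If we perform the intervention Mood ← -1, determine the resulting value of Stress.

4

do(Mood=-1) replaces the equation Mood <- min(Stress, Study) + 1 with the constant Mood = -1.
Stress is not downstream of the intervention, so its value is determined by the original equations.
Stress = min(Sleep, Study) + 2  [with Sleep=2, Study=5]  = 4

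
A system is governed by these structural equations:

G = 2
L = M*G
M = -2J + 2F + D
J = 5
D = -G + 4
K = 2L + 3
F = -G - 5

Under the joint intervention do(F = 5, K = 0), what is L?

4

Under do(F = 5, K = 0), each intervened variable's structural equation is replaced by its fixed value.
D = -G + 4  [with G=2]  = 2
M = -2J + 2F + D  [with J=5, F=5, D=2]  = 2
L = M*G  [with M=2, G=2]  = 4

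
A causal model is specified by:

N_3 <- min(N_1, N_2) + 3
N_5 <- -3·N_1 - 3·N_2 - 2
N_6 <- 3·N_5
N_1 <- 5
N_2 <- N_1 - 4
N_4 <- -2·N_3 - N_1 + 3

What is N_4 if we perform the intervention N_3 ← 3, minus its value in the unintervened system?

2

The intervention breaks the incoming arrows to N_3: N_3 <- min(N_1, N_2) + 3 no longer applies, and N_3 = 3.
N_4 = -2·N_3 - N_1 + 3  [with N_3=3, N_1=5]  = -8
Without intervention: N_2 = N_1 - 4  [with N_1=5]  = 1; N_3 = min(N_1, N_2) + 3  [with N_1=5, N_2=1]  = 4; N_4 = -2·N_3 - N_1 + 3  [with N_3=4, N_1=5]  = -10.
Change = -8 − (-10) = 2.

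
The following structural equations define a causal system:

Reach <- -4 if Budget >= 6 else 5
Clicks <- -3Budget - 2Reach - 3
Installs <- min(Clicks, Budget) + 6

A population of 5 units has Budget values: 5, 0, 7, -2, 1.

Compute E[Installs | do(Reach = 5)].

The intervention sets Reach=5 in all 5 units regardless of Budget. Recomputing Installs per unit gives -22, -7, -28, -1, -10; average -13.6.

-13.6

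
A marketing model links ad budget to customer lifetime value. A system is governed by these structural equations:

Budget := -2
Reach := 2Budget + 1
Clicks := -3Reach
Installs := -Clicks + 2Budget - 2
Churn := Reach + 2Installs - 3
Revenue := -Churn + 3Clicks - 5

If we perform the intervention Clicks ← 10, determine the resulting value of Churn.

do(Clicks=10) replaces the equation Clicks := -3Reach with the constant Clicks = 10.
Reach = 2Budget + 1  [with Budget=-2]  = -3
Installs = -Clicks + 2Budget - 2  [with Clicks=10, Budget=-2]  = -16
Churn = Reach + 2Installs - 3  [with Reach=-3, Installs=-16]  = -38

-38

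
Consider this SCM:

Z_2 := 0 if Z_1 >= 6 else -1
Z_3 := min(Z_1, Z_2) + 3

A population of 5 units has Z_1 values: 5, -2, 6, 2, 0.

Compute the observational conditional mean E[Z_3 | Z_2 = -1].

1.75

E[Z_3|Z_2=-1] averages over only the 4 units with Z_2=-1 (Z_1 = 5, -2, 2, 0): Z_3 = 2, 1, 2, 2, mean 1.75.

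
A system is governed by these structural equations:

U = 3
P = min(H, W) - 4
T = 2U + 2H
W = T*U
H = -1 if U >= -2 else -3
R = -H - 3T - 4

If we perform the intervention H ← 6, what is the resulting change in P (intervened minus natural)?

7

do(H=6) replaces the equation H = -1 if U >= -2 else -3 with the constant H = 6.
T = 2U + 2H  [with U=3, H=6]  = 18
W = T*U  [with T=18, U=3]  = 54
P = min(H, W) - 4  [with H=6, W=54]  = 2
Without intervention: H = -1 if U >= -2 else -3  [with U=3]  = -1; T = 2U + 2H  [with U=3, H=-1]  = 4; W = T*U  [with T=4, U=3]  = 12; P = min(H, W) - 4  [with H=-1, W=12]  = -5.
Change = 2 − (-5) = 7.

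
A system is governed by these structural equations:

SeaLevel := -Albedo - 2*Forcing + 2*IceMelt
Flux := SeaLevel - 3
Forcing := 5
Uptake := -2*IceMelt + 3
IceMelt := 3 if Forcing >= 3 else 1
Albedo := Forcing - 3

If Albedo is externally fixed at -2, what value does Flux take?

-5

do(Albedo=-2) replaces the equation Albedo := Forcing - 3 with the constant Albedo = -2.
IceMelt = 3 if Forcing >= 3 else 1  [with Forcing=5]  = 3
SeaLevel = -Albedo - 2*Forcing + 2*IceMelt  [with Albedo=-2, Forcing=5, IceMelt=3]  = -2
Flux = SeaLevel - 3  [with SeaLevel=-2]  = -5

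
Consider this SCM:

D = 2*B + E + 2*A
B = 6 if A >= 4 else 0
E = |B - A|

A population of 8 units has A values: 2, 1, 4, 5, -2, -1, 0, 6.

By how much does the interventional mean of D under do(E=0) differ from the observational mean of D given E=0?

-3.75

Every unit gets E=0 under the intervention. D values become 4, 2, 20, 22, -4, -2, 0, 24; E[D|do(E=0)] = 8.25.
Observing E=0 restricts to units where E's equation naturally yields 0: A ∈ {0, 6}. In that subpopulation D = 0, 24, mean 12.
Difference = 8.25 − 12 = -3.75.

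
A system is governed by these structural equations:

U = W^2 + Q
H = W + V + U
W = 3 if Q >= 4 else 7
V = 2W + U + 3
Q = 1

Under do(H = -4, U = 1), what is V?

Under do(H = -4, U = 1), each intervened variable's structural equation is replaced by its fixed value.
W = 3 if Q >= 4 else 7  [with Q=1]  = 7
V = 2W + U + 3  [with W=7, U=1]  = 18

18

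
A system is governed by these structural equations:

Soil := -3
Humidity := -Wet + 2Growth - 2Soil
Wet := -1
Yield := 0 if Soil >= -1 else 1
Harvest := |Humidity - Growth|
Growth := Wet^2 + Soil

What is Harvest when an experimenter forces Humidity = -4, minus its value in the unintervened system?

Under do(Humidity=-4), the mechanism Humidity := -Wet + 2Growth - 2Soil is discarded; Humidity is fixed at -4.
Growth = Wet^2 + Soil  [with Wet=-1, Soil=-3]  = -2
Harvest = |Humidity - Growth|  [with Humidity=-4, Growth=-2]  = 2
Without intervention: Growth = Wet^2 + Soil  [with Wet=-1, Soil=-3]  = -2; Humidity = -Wet + 2Growth - 2Soil  [with Wet=-1, Growth=-2, Soil=-3]  = 3; Harvest = |Humidity - Growth|  [with Humidity=3, Growth=-2]  = 5.
Change = 2 − 5 = -3.

-3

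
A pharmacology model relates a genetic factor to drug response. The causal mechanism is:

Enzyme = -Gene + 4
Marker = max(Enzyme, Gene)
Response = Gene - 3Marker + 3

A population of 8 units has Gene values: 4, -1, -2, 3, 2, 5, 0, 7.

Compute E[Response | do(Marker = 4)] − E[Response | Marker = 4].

do(Marker=4) breaks Marker's dependence on Gene. With Marker=4 fixed, Response across the units is -5, -10, -11, -6, -7, -4, -9, -2, mean -6.75.
Conditioning on Marker=4 selects the 2 unit(s) with Gene ∈ {4, 0}. Their Response values: -5, -9. Mean = -7.
Difference = -6.75 − (-7) = 0.25.

0.25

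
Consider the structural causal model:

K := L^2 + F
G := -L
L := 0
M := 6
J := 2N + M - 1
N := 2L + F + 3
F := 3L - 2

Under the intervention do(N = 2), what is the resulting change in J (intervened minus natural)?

2

Intervening sets N = 2 and removes its equation (N := 2L + F + 3).
J = 2N + M - 1  [with N=2, M=6]  = 9
Without intervention: F = 3L - 2  [with L=0]  = -2; N = 2L + F + 3  [with L=0, F=-2]  = 1; J = 2N + M - 1  [with N=1, M=6]  = 7.
Change = 9 − 7 = 2.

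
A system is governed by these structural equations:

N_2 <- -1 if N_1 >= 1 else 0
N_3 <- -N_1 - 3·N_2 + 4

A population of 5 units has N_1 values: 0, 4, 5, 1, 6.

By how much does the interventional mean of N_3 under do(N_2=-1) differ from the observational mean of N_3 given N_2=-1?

Every unit gets N_2=-1 under the intervention. N_3 values become 7, 3, 2, 6, 1; E[N_3|do(N_2=-1)] = 3.8.
E[N_3|N_2=-1] averages over only the 4 units with N_2=-1 (N_1 = 4, 5, 1, 6): N_3 = 3, 2, 6, 1, mean 3.
Difference = 3.8 − 3 = 0.8.

0.8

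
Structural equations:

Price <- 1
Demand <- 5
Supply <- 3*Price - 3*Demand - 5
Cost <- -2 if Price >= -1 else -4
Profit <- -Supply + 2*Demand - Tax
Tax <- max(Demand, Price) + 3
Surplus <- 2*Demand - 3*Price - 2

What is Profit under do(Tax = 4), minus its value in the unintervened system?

The intervention breaks the incoming arrows to Tax: Tax <- max(Demand, Price) + 3 no longer applies, and Tax = 4.
Supply = 3*Price - 3*Demand - 5  [with Price=1, Demand=5]  = -17
Profit = -Supply + 2*Demand - Tax  [with Supply=-17, Demand=5, Tax=4]  = 23
Without intervention: Supply = 3*Price - 3*Demand - 5  [with Price=1, Demand=5]  = -17; Tax = max(Demand, Price) + 3  [with Demand=5, Price=1]  = 8; Profit = -Supply + 2*Demand - Tax  [with Supply=-17, Demand=5, Tax=8]  = 19.
Change = 23 − 19 = 4.

4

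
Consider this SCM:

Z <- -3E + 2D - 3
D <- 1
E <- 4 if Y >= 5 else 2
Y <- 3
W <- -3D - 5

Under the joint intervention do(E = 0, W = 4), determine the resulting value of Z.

-1

The joint intervention fixes E = 0, W = 4, removing each variable's own equation.
Z = -3E + 2D - 3  [with E=0, D=1]  = -1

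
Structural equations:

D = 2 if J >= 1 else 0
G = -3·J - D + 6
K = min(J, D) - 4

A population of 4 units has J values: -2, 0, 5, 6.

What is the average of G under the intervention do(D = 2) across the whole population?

-2.75

Under do(D=2), D's equation is replaced by D=2 for every unit. Per-unit G: 10, 4, -11, -14. Mean = -2.75.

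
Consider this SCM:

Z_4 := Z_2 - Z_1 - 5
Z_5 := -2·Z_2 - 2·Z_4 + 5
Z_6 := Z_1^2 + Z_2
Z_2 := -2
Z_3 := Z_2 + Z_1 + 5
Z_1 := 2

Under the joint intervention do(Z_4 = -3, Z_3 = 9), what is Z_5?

The joint intervention fixes Z_4 = -3, Z_3 = 9, removing each variable's own equation.
Z_5 = -2·Z_2 - 2·Z_4 + 5  [with Z_2=-2, Z_4=-3]  = 15

15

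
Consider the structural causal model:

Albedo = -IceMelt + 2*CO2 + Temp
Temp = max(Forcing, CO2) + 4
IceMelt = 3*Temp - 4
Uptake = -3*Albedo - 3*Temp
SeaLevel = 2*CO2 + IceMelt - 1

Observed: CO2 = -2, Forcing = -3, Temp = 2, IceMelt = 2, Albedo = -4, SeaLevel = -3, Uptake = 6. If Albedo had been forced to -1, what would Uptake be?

Under do(Albedo=-1), the mechanism Albedo = -IceMelt + 2*CO2 + Temp is discarded; Albedo is fixed at -1.
Temp = max(Forcing, CO2) + 4  [with Forcing=-3, CO2=-2]  = 2
Uptake = -3*Albedo - 3*Temp  [with Albedo=-1, Temp=2]  = -3

-3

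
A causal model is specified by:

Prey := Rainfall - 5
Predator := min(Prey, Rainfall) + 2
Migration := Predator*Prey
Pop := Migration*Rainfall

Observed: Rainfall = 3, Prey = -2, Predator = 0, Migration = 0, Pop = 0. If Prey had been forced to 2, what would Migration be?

Under do(Prey=2), the mechanism Prey := Rainfall - 5 is discarded; Prey is fixed at 2.
Predator = min(Prey, Rainfall) + 2  [with Prey=2, Rainfall=3]  = 4
Migration = Predator*Prey  [with Predator=4, Prey=2]  = 8

8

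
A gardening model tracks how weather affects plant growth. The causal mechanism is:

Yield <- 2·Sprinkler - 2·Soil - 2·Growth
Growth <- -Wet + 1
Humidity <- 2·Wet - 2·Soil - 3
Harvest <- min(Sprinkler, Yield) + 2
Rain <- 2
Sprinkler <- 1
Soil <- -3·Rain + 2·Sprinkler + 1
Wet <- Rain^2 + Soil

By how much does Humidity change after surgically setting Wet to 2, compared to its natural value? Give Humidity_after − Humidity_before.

2

Under do(Wet=2), the mechanism Wet <- Rain^2 + Soil is discarded; Wet is fixed at 2.
Soil = -3·Rain + 2·Sprinkler + 1  [with Rain=2, Sprinkler=1]  = -3
Humidity = 2·Wet - 2·Soil - 3  [with Wet=2, Soil=-3]  = 7
Without intervention: Soil = -3·Rain + 2·Sprinkler + 1  [with Rain=2, Sprinkler=1]  = -3; Wet = Rain^2 + Soil  [with Rain=2, Soil=-3]  = 1; Humidity = 2·Wet - 2·Soil - 3  [with Wet=1, Soil=-3]  = 5.
Change = 7 − 5 = 2.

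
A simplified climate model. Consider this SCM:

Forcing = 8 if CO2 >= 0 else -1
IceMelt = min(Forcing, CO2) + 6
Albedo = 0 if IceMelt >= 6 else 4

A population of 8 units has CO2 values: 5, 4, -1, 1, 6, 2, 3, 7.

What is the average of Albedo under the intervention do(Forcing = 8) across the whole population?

0.5

The intervention sets Forcing=8 in all 8 units regardless of CO2. Recomputing Albedo per unit gives 0, 0, 4, 0, 0, 0, 0, 0; average 0.5.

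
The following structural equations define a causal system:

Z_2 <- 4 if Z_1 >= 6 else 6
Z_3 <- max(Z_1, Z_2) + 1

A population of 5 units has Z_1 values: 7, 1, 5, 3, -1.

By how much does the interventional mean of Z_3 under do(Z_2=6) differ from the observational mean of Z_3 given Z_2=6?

The intervention sets Z_2=6 in all 5 units regardless of Z_1. Recomputing Z_3 per unit gives 8, 7, 7, 7, 7; average 7.2.
Observing Z_2=6 restricts to units where Z_2's equation naturally yields 6: Z_1 ∈ {1, 5, 3, -1}. In that subpopulation Z_3 = 7, 7, 7, 7, mean 7.
Difference = 7.2 − 7 = 0.2.

0.2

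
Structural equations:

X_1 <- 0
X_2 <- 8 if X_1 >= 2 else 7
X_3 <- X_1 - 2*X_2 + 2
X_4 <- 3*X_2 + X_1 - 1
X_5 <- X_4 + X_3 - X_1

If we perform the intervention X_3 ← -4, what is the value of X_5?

16

do(X_3=-4) replaces the equation X_3 <- X_1 - 2*X_2 + 2 with the constant X_3 = -4.
X_2 = 8 if X_1 >= 2 else 7  [with X_1=0]  = 7
X_4 = 3*X_2 + X_1 - 1  [with X_2=7, X_1=0]  = 20
X_5 = X_4 + X_3 - X_1  [with X_4=20, X_3=-4, X_1=0]  = 16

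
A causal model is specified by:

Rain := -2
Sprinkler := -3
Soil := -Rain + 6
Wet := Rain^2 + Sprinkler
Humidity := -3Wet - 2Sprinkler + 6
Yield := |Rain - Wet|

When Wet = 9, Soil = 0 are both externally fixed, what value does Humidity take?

The joint intervention fixes Wet = 9, Soil = 0, removing each variable's own equation.
Humidity = -3Wet - 2Sprinkler + 6  [with Wet=9, Sprinkler=-3]  = -15

-15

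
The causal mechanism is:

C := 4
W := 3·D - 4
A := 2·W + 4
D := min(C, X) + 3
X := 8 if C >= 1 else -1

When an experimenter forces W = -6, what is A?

-8

Intervening sets W = -6 and removes its equation (W := 3·D - 4).
A = 2·W + 4  [with W=-6]  = -8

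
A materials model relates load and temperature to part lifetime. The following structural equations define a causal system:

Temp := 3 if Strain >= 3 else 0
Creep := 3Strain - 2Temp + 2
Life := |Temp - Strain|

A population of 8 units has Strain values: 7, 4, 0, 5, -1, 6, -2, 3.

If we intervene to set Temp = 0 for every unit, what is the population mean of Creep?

10.25

Every unit gets Temp=0 under the intervention. Creep values become 23, 14, 2, 17, -1, 20, -4, 11; E[Creep|do(Temp=0)] = 10.25.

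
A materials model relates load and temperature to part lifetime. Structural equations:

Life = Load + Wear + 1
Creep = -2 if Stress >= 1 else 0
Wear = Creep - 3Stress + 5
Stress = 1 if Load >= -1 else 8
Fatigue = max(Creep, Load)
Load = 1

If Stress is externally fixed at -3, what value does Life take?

Under do(Stress=-3), the mechanism Stress = 1 if Load >= -1 else 8 is discarded; Stress is fixed at -3.
Creep = -2 if Stress >= 1 else 0  [with Stress=-3]  = 0
Wear = Creep - 3Stress + 5  [with Creep=0, Stress=-3]  = 14
Life = Load + Wear + 1  [with Load=1, Wear=14]  = 16

16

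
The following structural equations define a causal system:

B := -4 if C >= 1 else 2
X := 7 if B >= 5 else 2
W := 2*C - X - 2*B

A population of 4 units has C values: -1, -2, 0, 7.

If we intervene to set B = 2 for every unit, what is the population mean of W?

-4

do(B=2) breaks B's dependence on C. With B=2 fixed, W across the units is -8, -10, -6, 8, mean -4.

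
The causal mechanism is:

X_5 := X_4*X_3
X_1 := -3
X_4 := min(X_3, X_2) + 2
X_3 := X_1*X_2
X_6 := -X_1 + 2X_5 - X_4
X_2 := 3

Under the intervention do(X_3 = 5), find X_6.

48

The intervention breaks the incoming arrows to X_3: X_3 := X_1*X_2 no longer applies, and X_3 = 5.
X_4 = min(X_3, X_2) + 2  [with X_3=5, X_2=3]  = 5
X_5 = X_4*X_3  [with X_4=5, X_3=5]  = 25
X_6 = -X_1 + 2X_5 - X_4  [with X_1=-3, X_5=25, X_4=5]  = 48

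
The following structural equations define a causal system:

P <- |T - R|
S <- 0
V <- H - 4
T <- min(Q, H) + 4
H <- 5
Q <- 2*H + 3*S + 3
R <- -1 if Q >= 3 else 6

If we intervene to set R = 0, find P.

The intervention breaks the incoming arrows to R: R <- -1 if Q >= 3 else 6 no longer applies, and R = 0.
Q = 2*H + 3*S + 3  [with H=5, S=0]  = 13
T = min(Q, H) + 4  [with Q=13, H=5]  = 9
P = |T - R|  [with T=9, R=0]  = 9

9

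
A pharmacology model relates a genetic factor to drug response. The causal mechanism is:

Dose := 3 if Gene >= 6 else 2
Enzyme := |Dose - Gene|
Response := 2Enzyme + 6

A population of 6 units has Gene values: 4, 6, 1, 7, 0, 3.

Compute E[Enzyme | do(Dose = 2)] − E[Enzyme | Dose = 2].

1

The intervention sets Dose=2 in all 6 units regardless of Gene. Recomputing Enzyme per unit gives 2, 4, 1, 5, 2, 1; average 2.5.
E[Enzyme|Dose=2] averages over only the 4 units with Dose=2 (Gene = 4, 1, 0, 3): Enzyme = 2, 1, 2, 1, mean 1.5.
Difference = 2.5 − 1.5 = 1.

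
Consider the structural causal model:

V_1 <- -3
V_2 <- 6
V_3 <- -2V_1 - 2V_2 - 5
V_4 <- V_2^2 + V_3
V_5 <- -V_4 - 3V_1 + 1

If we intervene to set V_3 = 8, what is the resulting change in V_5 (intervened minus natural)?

do(V_3=8) replaces the equation V_3 <- -2V_1 - 2V_2 - 5 with the constant V_3 = 8.
V_4 = V_2^2 + V_3  [with V_2=6, V_3=8]  = 44
V_5 = -V_4 - 3V_1 + 1  [with V_4=44, V_1=-3]  = -34
Without intervention: V_3 = -2V_1 - 2V_2 - 5  [with V_1=-3, V_2=6]  = -11; V_4 = V_2^2 + V_3  [with V_2=6, V_3=-11]  = 25; V_5 = -V_4 - 3V_1 + 1  [with V_4=25, V_1=-3]  = -15.
Change = -34 − (-15) = -19.

-19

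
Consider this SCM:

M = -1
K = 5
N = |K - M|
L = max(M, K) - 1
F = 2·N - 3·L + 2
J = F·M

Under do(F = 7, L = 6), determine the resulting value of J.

Setting F = 7, L = 6 by intervention discards those variables' equations.
J = F·M  [with F=7, M=-1]  = -7

-7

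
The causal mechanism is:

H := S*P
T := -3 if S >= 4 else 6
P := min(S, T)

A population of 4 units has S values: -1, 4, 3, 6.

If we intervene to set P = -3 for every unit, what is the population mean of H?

Under do(P=-3), P's equation is replaced by P=-3 for every unit. Per-unit H: 3, -12, -9, -18. Mean = -9.

-9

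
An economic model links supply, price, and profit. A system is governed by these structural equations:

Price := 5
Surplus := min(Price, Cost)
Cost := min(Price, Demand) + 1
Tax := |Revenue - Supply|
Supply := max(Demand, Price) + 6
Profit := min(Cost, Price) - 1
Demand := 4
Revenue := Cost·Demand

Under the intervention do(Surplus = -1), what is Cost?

5

The intervention breaks the incoming arrows to Surplus: Surplus := min(Price, Cost) no longer applies, and Surplus = -1.
Since Cost is not a descendant of the intervened variable, it is unaffected.
Cost = min(Price, Demand) + 1  [with Price=5, Demand=4]  = 5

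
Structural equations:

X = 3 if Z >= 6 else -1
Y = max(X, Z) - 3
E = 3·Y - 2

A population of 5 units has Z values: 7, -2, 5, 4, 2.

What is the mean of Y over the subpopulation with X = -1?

-0.5

Observing X=-1 restricts to units where X's equation naturally yields -1: Z ∈ {-2, 5, 4, 2}. In that subpopulation Y = -4, 2, 1, -1, mean -0.5.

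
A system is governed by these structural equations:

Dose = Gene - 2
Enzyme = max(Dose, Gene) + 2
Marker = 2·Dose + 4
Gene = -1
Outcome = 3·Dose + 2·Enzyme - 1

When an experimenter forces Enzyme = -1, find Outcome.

-12

do(Enzyme=-1) replaces the equation Enzyme = max(Dose, Gene) + 2 with the constant Enzyme = -1.
Dose = Gene - 2  [with Gene=-1]  = -3
Outcome = 3·Dose + 2·Enzyme - 1  [with Dose=-3, Enzyme=-1]  = -12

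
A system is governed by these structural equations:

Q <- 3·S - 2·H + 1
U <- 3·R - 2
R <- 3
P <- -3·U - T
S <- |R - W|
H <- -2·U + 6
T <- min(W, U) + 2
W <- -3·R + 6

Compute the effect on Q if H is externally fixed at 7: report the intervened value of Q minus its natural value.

The intervention breaks the incoming arrows to H: H <- -2·U + 6 no longer applies, and H = 7.
W = -3·R + 6  [with R=3]  = -3
S = |R - W|  [with R=3, W=-3]  = 6
Q = 3·S - 2·H + 1  [with S=6, H=7]  = 5
Without intervention: W = -3·R + 6  [with R=3]  = -3; S = |R - W|  [with R=3, W=-3]  = 6; U = 3·R - 2  [with R=3]  = 7; H = -2·U + 6  [with U=7]  = -8; Q = 3·S - 2·H + 1  [with S=6, H=-8]  = 35.
Change = 5 − 35 = -30.

-30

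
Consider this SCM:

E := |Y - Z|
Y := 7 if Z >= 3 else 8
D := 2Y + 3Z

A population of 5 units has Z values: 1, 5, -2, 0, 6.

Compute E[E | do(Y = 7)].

5

Under do(Y=7), Y's equation is replaced by Y=7 for every unit. Per-unit E: 6, 2, 9, 7, 1. Mean = 5.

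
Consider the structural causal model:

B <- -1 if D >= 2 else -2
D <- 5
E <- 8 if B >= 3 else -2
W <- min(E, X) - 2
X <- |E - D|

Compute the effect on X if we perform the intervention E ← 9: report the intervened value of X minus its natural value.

The intervention breaks the incoming arrows to E: E <- 8 if B >= 3 else -2 no longer applies, and E = 9.
X = |E - D|  [with E=9, D=5]  = 4
Without intervention: B = -1 if D >= 2 else -2  [with D=5]  = -1; E = 8 if B >= 3 else -2  [with B=-1]  = -2; X = |E - D|  [with E=-2, D=5]  = 7.
Change = 4 − 7 = -3.

-3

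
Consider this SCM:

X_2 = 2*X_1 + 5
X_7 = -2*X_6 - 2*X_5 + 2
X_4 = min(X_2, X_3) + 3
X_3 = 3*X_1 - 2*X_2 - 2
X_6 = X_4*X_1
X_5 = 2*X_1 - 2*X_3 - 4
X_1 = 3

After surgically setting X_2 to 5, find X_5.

do(X_2=5) replaces the equation X_2 = 2*X_1 + 5 with the constant X_2 = 5.
X_3 = 3*X_1 - 2*X_2 - 2  [with X_1=3, X_2=5]  = -3
X_5 = 2*X_1 - 2*X_3 - 4  [with X_1=3, X_3=-3]  = 8

8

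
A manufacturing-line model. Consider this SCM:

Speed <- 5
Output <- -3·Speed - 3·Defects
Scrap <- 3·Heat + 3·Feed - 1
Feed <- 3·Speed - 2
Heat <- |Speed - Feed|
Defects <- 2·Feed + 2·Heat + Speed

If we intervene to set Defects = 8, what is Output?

Under do(Defects=8), the mechanism Defects <- 2·Feed + 2·Heat + Speed is discarded; Defects is fixed at 8.
Output = -3·Speed - 3·Defects  [with Speed=5, Defects=8]  = -39

-39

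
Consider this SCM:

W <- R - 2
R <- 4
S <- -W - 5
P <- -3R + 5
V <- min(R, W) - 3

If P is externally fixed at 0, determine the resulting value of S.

do(P=0) replaces the equation P <- -3R + 5 with the constant P = 0.
S is not downstream of the intervention, so its value is determined by the original equations.
W = R - 2  [with R=4]  = 2
S = -W - 5  [with W=2]  = -7

-7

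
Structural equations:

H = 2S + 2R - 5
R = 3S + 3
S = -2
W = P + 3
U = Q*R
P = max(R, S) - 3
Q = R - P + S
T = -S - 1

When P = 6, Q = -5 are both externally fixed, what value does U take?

15

Setting P = 6, Q = -5 by intervention discards those variables' equations.
R = 3S + 3  [with S=-2]  = -3
U = Q*R  [with Q=-5, R=-3]  = 15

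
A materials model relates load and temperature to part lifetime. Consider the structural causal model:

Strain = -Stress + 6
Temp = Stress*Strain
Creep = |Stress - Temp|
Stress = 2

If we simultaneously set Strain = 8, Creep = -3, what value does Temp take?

16

The joint intervention fixes Strain = 8, Creep = -3, removing each variable's own equation.
Temp = Stress*Strain  [with Stress=2, Strain=8]  = 16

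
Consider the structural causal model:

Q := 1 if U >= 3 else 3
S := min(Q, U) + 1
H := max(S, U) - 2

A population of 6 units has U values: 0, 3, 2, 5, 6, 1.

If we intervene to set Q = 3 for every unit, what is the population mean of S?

Under do(Q=3), Q's equation is replaced by Q=3 for every unit. Per-unit S: 1, 4, 3, 4, 4, 2. Mean = 3.

3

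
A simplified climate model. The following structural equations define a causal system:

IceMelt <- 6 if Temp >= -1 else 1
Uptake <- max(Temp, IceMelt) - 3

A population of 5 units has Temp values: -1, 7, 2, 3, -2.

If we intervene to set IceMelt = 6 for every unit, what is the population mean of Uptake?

Every unit gets IceMelt=6 under the intervention. Uptake values become 3, 4, 3, 3, 3; E[Uptake|do(IceMelt=6)] = 3.2.

3.2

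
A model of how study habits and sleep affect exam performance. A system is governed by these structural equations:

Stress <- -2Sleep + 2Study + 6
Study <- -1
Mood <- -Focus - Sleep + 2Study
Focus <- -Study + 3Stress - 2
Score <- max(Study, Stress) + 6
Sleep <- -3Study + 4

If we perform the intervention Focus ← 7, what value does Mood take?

Under do(Focus=7), the mechanism Focus <- -Study + 3Stress - 2 is discarded; Focus is fixed at 7.
Sleep = -3Study + 4  [with Study=-1]  = 7
Mood = -Focus - Sleep + 2Study  [with Focus=7, Sleep=7, Study=-1]  = -16

-16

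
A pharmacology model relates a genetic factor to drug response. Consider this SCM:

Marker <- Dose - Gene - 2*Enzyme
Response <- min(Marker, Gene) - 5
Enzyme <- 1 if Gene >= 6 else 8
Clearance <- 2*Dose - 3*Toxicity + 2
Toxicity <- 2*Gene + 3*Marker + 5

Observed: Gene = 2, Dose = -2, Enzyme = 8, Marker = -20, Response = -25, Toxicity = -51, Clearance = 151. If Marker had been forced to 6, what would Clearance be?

The intervention breaks the incoming arrows to Marker: Marker <- Dose - Gene - 2*Enzyme no longer applies, and Marker = 6.
Toxicity = 2*Gene + 3*Marker + 5  [with Gene=2, Marker=6]  = 27
Clearance = 2*Dose - 3*Toxicity + 2  [with Dose=-2, Toxicity=27]  = -83

-83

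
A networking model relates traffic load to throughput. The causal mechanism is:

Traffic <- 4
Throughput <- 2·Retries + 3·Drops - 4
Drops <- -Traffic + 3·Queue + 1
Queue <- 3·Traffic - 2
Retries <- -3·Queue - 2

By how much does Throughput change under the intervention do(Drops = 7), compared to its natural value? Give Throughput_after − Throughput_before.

do(Drops=7) replaces the equation Drops <- -Traffic + 3·Queue + 1 with the constant Drops = 7.
Queue = 3·Traffic - 2  [with Traffic=4]  = 10
Retries = -3·Queue - 2  [with Queue=10]  = -32
Throughput = 2·Retries + 3·Drops - 4  [with Retries=-32, Drops=7]  = -47
Without intervention: Queue = 3·Traffic - 2  [with Traffic=4]  = 10; Drops = -Traffic + 3·Queue + 1  [with Traffic=4, Queue=10]  = 27; Retries = -3·Queue - 2  [with Queue=10]  = -32; Throughput = 2·Retries + 3·Drops - 4  [with Retries=-32, Drops=27]  = 13.
Change = -47 − 13 = -60.

-60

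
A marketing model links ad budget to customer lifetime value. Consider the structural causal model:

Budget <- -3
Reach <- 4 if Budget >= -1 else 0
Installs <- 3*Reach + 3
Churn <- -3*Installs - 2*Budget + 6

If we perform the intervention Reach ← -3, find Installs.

-6

The intervention breaks the incoming arrows to Reach: Reach <- 4 if Budget >= -1 else 0 no longer applies, and Reach = -3.
Installs = 3*Reach + 3  [with Reach=-3]  = -6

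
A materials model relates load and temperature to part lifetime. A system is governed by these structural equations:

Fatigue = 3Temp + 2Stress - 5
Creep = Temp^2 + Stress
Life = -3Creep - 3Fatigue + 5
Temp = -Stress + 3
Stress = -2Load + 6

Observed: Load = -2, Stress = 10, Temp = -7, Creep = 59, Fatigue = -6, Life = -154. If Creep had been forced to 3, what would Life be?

Under do(Creep=3), the mechanism Creep = Temp^2 + Stress is discarded; Creep is fixed at 3.
Stress = -2Load + 6  [with Load=-2]  = 10
Temp = -Stress + 3  [with Stress=10]  = -7
Fatigue = 3Temp + 2Stress - 5  [with Temp=-7, Stress=10]  = -6
Life = -3Creep - 3Fatigue + 5  [with Creep=3, Fatigue=-6]  = 14

14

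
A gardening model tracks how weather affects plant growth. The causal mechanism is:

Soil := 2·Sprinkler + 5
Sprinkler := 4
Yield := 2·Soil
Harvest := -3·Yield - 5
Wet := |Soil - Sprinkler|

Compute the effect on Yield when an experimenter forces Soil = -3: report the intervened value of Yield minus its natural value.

Under do(Soil=-3), the mechanism Soil := 2·Sprinkler + 5 is discarded; Soil is fixed at -3.
Yield = 2·Soil  [with Soil=-3]  = -6
Without intervention: Soil = 2·Sprinkler + 5  [with Sprinkler=4]  = 13; Yield = 2·Soil  [with Soil=13]  = 26.
Change = -6 − 26 = -32.

-32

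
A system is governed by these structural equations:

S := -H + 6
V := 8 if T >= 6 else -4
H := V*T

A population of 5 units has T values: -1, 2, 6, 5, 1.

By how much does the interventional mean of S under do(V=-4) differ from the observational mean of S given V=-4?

3.4

do(V=-4) breaks V's dependence on T. With V=-4 fixed, S across the units is 2, 14, 30, 26, 10, mean 16.4.
Conditioning on V=-4 selects the 4 unit(s) with T ∈ {-1, 2, 5, 1}. Their S values: 2, 14, 26, 10. Mean = 13.
Difference = 16.4 − 13 = 3.4.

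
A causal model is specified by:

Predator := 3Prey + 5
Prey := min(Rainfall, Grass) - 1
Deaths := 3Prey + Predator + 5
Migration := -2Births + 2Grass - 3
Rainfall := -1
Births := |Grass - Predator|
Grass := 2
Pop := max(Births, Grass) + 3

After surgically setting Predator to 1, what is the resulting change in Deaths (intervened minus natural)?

2

Under do(Predator=1), the mechanism Predator := 3Prey + 5 is discarded; Predator is fixed at 1.
Prey = min(Rainfall, Grass) - 1  [with Rainfall=-1, Grass=2]  = -2
Deaths = 3Prey + Predator + 5  [with Prey=-2, Predator=1]  = 0
Without intervention: Prey = min(Rainfall, Grass) - 1  [with Rainfall=-1, Grass=2]  = -2; Predator = 3Prey + 5  [with Prey=-2]  = -1; Deaths = 3Prey + Predator + 5  [with Prey=-2, Predator=-1]  = -2.
Change = 0 − (-2) = 2.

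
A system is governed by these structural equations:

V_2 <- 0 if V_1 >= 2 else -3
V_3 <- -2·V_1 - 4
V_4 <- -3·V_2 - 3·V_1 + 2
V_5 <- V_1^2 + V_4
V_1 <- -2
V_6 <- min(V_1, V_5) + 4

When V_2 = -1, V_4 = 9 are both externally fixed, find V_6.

The joint intervention fixes V_2 = -1, V_4 = 9, removing each variable's own equation.
V_5 = V_1^2 + V_4  [with V_1=-2, V_4=9]  = 13
V_6 = min(V_1, V_5) + 4  [with V_1=-2, V_5=13]  = 2

2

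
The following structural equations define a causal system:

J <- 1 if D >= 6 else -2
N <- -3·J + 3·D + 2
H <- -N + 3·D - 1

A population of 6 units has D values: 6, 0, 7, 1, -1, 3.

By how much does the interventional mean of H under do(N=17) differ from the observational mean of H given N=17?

Every unit gets N=17 under the intervention. H values become 0, -18, 3, -15, -21, -9; E[H|do(N=17)] = -10.
E[H|N=17] averages over only the 2 units with N=17 (D = 6, 3): H = 0, -9, mean -4.5.
Difference = -10 − (-4.5) = -5.5.

-5.5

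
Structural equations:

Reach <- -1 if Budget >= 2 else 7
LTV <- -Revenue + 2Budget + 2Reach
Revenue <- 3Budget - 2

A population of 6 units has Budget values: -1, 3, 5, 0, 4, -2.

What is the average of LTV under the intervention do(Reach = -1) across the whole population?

-1.5

do(Reach=-1) breaks Reach's dependence on Budget. With Reach=-1 fixed, LTV across the units is 1, -3, -5, 0, -4, 2, mean -1.5.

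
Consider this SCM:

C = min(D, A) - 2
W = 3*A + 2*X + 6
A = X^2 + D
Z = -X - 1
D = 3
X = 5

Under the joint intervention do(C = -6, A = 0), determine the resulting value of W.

16

The joint intervention fixes C = -6, A = 0, removing each variable's own equation.
W = 3*A + 2*X + 6  [with A=0, X=5]  = 16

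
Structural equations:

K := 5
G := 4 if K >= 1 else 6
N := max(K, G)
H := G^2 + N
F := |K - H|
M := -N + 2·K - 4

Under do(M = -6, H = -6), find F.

Setting M = -6, H = -6 by intervention discards those variables' equations.
F = |K - H|  [with K=5, H=-6]  = 11

11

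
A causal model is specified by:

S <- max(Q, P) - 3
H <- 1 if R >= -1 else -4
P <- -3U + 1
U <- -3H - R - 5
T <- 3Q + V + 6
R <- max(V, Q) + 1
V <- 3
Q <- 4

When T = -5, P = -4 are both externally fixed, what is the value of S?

1

Setting T = -5, P = -4 by intervention discards those variables' equations.
S = max(Q, P) - 3  [with Q=4, P=-4]  = 1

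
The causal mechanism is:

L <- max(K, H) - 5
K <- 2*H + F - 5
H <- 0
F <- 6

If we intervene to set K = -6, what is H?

Under do(K=-6), the mechanism K <- 2*H + F - 5 is discarded; K is fixed at -6.
Since H is not a descendant of the intervened variable, it is unaffected.

0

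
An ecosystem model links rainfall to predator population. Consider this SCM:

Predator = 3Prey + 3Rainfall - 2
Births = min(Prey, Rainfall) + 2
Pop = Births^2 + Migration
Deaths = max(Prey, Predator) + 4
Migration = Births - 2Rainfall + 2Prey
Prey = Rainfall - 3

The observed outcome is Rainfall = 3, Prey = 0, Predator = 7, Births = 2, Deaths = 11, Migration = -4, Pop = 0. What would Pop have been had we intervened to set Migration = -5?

Intervening sets Migration = -5 and removes its equation (Migration = Births - 2Rainfall + 2Prey).
Prey = Rainfall - 3  [with Rainfall=3]  = 0
Births = min(Prey, Rainfall) + 2  [with Prey=0, Rainfall=3]  = 2
Pop = Births^2 + Migration  [with Births=2, Migration=-5]  = -1

-1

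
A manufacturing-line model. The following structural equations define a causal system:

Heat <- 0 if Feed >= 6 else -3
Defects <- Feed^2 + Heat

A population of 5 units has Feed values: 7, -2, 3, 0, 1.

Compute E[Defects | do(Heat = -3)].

do(Heat=-3) breaks Heat's dependence on Feed. With Heat=-3 fixed, Defects across the units is 46, 1, 6, -3, -2, mean 9.6.

9.6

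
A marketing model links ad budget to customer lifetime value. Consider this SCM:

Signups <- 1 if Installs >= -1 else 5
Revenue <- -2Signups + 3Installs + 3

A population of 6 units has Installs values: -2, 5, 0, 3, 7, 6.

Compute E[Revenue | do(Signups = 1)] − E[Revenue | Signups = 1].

-3.1

do(Signups=1) breaks Signups's dependence on Installs. With Signups=1 fixed, Revenue across the units is -5, 16, 1, 10, 22, 19, mean 10.5.
Conditioning on Signups=1 selects the 5 unit(s) with Installs ∈ {5, 0, 3, 7, 6}. Their Revenue values: 16, 1, 10, 22, 19. Mean = 13.6.
Difference = 10.5 − 13.6 = -3.1.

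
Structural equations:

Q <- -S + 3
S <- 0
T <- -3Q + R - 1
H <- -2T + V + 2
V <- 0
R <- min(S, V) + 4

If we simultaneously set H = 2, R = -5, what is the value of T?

Under do(H = 2, R = -5), each intervened variable's structural equation is replaced by its fixed value.
Q = -S + 3  [with S=0]  = 3
T = -3Q + R - 1  [with Q=3, R=-5]  = -15

-15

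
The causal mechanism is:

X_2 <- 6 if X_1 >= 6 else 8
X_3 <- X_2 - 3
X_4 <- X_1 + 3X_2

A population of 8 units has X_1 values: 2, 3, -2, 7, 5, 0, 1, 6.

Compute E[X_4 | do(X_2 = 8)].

Every unit gets X_2=8 under the intervention. X_4 values become 26, 27, 22, 31, 29, 24, 25, 30; E[X_4|do(X_2=8)] = 26.75.

26.75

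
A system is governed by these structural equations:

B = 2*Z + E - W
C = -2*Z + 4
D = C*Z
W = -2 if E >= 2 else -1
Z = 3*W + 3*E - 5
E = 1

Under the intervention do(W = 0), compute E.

Under do(W=0), the mechanism W = -2 if E >= 2 else -1 is discarded; W is fixed at 0.
E is not downstream of the intervention, so its value is determined by the original equations.

1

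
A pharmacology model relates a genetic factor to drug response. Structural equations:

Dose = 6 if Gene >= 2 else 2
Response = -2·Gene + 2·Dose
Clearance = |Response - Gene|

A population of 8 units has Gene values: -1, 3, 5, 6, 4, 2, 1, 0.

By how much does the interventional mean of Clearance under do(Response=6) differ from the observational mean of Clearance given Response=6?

do(Response=6) breaks Response's dependence on Gene. With Response=6 fixed, Clearance across the units is 7, 3, 1, 0, 2, 4, 5, 6, mean 3.5.
E[Clearance|Response=6] averages over only the 2 units with Response=6 (Gene = -1, 3): Clearance = 7, 3, mean 5.
Difference = 3.5 − 5 = -1.5.

-1.5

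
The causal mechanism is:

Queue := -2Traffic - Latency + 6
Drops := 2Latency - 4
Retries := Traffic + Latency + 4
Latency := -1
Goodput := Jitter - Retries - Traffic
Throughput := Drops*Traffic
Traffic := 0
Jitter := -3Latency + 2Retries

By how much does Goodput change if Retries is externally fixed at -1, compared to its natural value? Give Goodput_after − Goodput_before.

do(Retries=-1) replaces the equation Retries := Traffic + Latency + 4 with the constant Retries = -1.
Jitter = -3Latency + 2Retries  [with Latency=-1, Retries=-1]  = 1
Goodput = Jitter - Retries - Traffic  [with Jitter=1, Retries=-1, Traffic=0]  = 2
Without intervention: Retries = Traffic + Latency + 4  [with Traffic=0, Latency=-1]  = 3; Jitter = -3Latency + 2Retries  [with Latency=-1, Retries=3]  = 9; Goodput = Jitter - Retries - Traffic  [with Jitter=9, Retries=3, Traffic=0]  = 6.
Change = 2 − 6 = -4.

-4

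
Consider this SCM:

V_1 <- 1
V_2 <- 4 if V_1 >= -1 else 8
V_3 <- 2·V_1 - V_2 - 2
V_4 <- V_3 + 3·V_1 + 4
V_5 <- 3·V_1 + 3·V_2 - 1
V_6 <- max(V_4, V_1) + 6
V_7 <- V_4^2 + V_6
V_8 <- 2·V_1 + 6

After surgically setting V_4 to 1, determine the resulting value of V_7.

The intervention breaks the incoming arrows to V_4: V_4 <- V_3 + 3·V_1 + 4 no longer applies, and V_4 = 1.
V_6 = max(V_4, V_1) + 6  [with V_4=1, V_1=1]  = 7
V_7 = V_4^2 + V_6  [with V_4=1, V_6=7]  = 8

8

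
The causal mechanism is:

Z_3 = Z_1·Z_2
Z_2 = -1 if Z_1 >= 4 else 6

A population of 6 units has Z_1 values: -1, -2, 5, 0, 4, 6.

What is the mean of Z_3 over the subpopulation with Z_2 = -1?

-5

E[Z_3|Z_2=-1] averages over only the 3 units with Z_2=-1 (Z_1 = 5, 4, 6): Z_3 = -5, -4, -6, mean -5.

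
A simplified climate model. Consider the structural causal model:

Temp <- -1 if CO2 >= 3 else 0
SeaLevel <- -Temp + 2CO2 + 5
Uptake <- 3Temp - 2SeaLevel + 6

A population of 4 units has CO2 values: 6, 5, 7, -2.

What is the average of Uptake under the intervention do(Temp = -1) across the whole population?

-25

Every unit gets Temp=-1 under the intervention. Uptake values become -33, -29, -37, -1; E[Uptake|do(Temp=-1)] = -25.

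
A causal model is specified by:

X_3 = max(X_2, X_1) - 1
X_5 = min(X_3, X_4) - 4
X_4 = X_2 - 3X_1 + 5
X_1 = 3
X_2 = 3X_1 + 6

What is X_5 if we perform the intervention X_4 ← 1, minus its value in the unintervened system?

-10

Intervening sets X_4 = 1 and removes its equation (X_4 = X_2 - 3X_1 + 5).
X_2 = 3X_1 + 6  [with X_1=3]  = 15
X_3 = max(X_2, X_1) - 1  [with X_2=15, X_1=3]  = 14
X_5 = min(X_3, X_4) - 4  [with X_3=14, X_4=1]  = -3
Without intervention: X_2 = 3X_1 + 6  [with X_1=3]  = 15; X_3 = max(X_2, X_1) - 1  [with X_2=15, X_1=3]  = 14; X_4 = X_2 - 3X_1 + 5  [with X_2=15, X_1=3]  = 11; X_5 = min(X_3, X_4) - 4  [with X_3=14, X_4=11]  = 7.
Change = -3 − 7 = -10.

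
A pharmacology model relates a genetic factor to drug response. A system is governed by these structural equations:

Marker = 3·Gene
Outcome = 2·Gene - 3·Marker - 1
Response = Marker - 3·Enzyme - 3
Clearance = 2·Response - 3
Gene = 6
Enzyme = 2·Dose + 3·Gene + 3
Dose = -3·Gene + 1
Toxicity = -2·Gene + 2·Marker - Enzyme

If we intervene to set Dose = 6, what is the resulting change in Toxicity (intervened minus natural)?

Under do(Dose=6), the mechanism Dose = -3·Gene + 1 is discarded; Dose is fixed at 6.
Enzyme = 2·Dose + 3·Gene + 3  [with Dose=6, Gene=6]  = 33
Marker = 3·Gene  [with Gene=6]  = 18
Toxicity = -2·Gene + 2·Marker - Enzyme  [with Gene=6, Marker=18, Enzyme=33]  = -9
Without intervention: Dose = -3·Gene + 1  [with Gene=6]  = -17; Enzyme = 2·Dose + 3·Gene + 3  [with Dose=-17, Gene=6]  = -13; Marker = 3·Gene  [with Gene=6]  = 18; Toxicity = -2·Gene + 2·Marker - Enzyme  [with Gene=6, Marker=18, Enzyme=-13]  = 37.
Change = -9 − 37 = -46.

-46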